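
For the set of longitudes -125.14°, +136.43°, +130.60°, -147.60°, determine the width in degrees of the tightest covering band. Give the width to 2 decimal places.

104.26°

Sort the longitudes: -147.60°, -125.14°, +130.60°, +136.43°.
Eastward gaps between consecutive values (wrapping around): 22.46°, 255.74°, 5.83°, 75.97°.
Largest gap = 255.74° ⇒ minimal covering band is its complement: 360° − 255.74° = 104.26°.
Band runs from +130.60° eastward to -125.14°, crossing the antimeridian.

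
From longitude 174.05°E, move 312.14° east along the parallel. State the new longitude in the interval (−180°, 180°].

126.19°E

Start at +174.05°; shift +312.14° → +486.19°.
+486.19° lies outside (−180°, 180°]; subtract 360° → +126.19°.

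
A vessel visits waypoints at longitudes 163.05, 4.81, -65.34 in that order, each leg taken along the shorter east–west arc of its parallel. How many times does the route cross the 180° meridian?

0

Leg 1: +163.05° → +4.81°, shortest Δλ = -158.24° (west) — does not cross 180°.
Leg 2: +4.81° → -65.34°, shortest Δλ = -70.15° (west) — does not cross 180°.
Total crossings: 0.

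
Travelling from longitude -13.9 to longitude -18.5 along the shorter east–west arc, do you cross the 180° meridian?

No

Signed shortest Δλ = ((-18.5 − -13.9 + 180) mod 360) − 180 = -4.6°.
Going west by 4.6° from -13.9° reaches -18.5° without touching 180°.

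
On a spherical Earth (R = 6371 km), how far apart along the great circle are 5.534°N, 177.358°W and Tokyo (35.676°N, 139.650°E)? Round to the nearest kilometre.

5519 km

Δλ = 139.650 − -177.358 = 317.008°; wrapped into (−180°, 180°]: -42.992°.
Δφ = 35.676 − 5.534 = 30.142°.
a = sin²(Δφ/2) + cos φ₁ · cos φ₂ · sin²(Δλ/2) = 0.176176.
c = 2·atan2(√a, √(1−a)) = 0.86630 rad → d = 6371·c ≈ 5519.21 km.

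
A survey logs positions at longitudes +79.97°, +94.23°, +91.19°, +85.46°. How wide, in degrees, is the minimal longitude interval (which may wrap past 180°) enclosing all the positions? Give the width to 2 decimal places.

14.26°

Sort the longitudes: +79.97°, +85.46°, +91.19°, +94.23°.
Eastward gaps between consecutive values (wrapping around): 5.49°, 5.73°, 3.04°, 345.74°.
Largest gap = 345.74° ⇒ minimal covering band is its complement: 360° − 345.74° = 14.26°.
Band runs from +79.97° eastward to +94.23°.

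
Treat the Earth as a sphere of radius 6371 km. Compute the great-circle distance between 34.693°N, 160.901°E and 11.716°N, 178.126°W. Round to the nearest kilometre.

Δλ = -178.126 − 160.901 = -339.027°; wrapped into (−180°, 180°]: 20.973°.
Δφ = 11.716 − 34.693 = -22.977°.
a = sin²(Δφ/2) + cos φ₁ · cos φ₂ · sin²(Δλ/2) = 0.066338.
c = 2·atan2(√a, √(1−a)) = 0.52100 rad → d = 6371·c ≈ 3319.26 km.

3319 km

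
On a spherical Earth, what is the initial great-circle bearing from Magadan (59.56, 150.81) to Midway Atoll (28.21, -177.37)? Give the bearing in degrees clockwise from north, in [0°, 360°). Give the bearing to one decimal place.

Δλ = -177.37 − 150.81 = -328.18°; wrapped into (−180°, 180°]: 31.82°.
θ = atan2( sin Δλ · cos φ₂ , cos φ₁ · sin φ₂ − sin φ₁ · cos φ₂ · cos Δλ )
  = atan2(0.46463, -0.40608) = 131.153° → normalised to [0°, 360°): 131.153°.

131.2°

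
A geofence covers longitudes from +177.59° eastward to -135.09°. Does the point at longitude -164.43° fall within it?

Band width going east from +177.59° to -135.09°: ((-135.09 − 177.59) mod 360) = 47.32°.
Offset of -164.43° east of the west edge: ((-164.43 − 177.59) mod 360) = 17.98°.
17.98° ≤ 47.32° ⇒ inside.

Yes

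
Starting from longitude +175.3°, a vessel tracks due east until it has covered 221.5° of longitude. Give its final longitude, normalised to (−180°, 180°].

+36.8°

Start at +175.3°; shift +221.5° → +396.8°.
+396.8° lies outside (−180°, 180°]; subtract 360° → +36.8°.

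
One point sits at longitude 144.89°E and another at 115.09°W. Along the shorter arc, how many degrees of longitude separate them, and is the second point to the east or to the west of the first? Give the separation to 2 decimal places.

100.02° east

Raw difference: -115.09 − 144.89 = -259.98°.
Normalise into (−180°, 180°]: -259.98° + 360° = 100.02°.
Positive ⇒ the second point lies to the east; separation 100.02°.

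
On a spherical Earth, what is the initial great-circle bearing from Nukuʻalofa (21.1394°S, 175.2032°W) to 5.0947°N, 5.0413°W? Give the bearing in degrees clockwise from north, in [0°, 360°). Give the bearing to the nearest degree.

Δλ = -5.0413 − -175.2032 = 170.1619°.
θ = atan2( sin Δλ · cos φ₂ , cos φ₁ · sin φ₂ − sin φ₁ · cos φ₂ · cos Δλ )
  = atan2(0.17019, -0.27110) = 147.881° → normalised to [0°, 360°): 147.881°.

148°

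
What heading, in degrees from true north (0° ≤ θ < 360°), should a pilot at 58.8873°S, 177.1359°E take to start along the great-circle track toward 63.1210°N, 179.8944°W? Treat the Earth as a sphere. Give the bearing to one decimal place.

1.6°

Δλ = -179.8944 − 177.1359 = -357.0303°; wrapped into (−180°, 180°]: 2.9697°.
θ = atan2( sin Δλ · cos φ₂ , cos φ₁ · sin φ₂ − sin φ₁ · cos φ₂ · cos Δλ )
  = atan2(0.02342, 0.84745) = 1.583° → normalised to [0°, 360°): 1.583°.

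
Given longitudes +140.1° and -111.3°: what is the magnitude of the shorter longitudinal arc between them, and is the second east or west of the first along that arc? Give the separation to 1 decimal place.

108.6° east

Raw difference: -111.3 − 140.1 = -251.4°.
Normalise into (−180°, 180°]: -251.4° + 360° = 108.6°.
Positive ⇒ the second point lies to the east; separation 108.6°.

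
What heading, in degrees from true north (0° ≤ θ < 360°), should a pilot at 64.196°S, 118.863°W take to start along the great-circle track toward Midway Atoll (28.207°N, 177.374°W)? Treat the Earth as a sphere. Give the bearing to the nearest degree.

310°

Δλ = -177.374 − -118.863 = -58.511°.
θ = atan2( sin Δλ · cos φ₂ , cos φ₁ · sin φ₂ − sin φ₁ · cos φ₂ · cos Δλ )
  = atan2(-0.75147, 0.62015) = -50.469° → normalised to [0°, 360°): 309.531°.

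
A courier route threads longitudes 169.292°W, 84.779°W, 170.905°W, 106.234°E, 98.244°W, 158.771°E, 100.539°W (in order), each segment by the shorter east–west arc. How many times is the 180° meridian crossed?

4

Leg 1: -169.292° → -84.779°, shortest Δλ = 84.513° (east) — does not cross 180°.
Leg 2: -84.779° → -170.905°, shortest Δλ = -86.126° (west) — does not cross 180°.
Leg 3: -170.905° → +106.234°, shortest Δλ = -82.861° (west) — crosses 180°.
Leg 4: +106.234° → -98.244°, shortest Δλ = 155.522° (east) — crosses 180°.
Leg 5: -98.244° → +158.771°, shortest Δλ = -102.985° (west) — crosses 180°.
Leg 6: +158.771° → -100.539°, shortest Δλ = 100.69° (east) — crosses 180°.
Total crossings: 4.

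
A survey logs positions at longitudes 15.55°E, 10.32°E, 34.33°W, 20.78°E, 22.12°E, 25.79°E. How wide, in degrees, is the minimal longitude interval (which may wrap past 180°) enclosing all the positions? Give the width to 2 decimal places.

Sort the longitudes: -34.33°, +10.32°, +15.55°, +20.78°, +22.12°, +25.79°.
Eastward gaps between consecutive values (wrapping around): 44.65°, 5.23°, 5.23°, 1.34°, 3.67°, 299.88°.
Largest gap = 299.88° ⇒ minimal covering band is its complement: 360° − 299.88° = 60.12°.
Band runs from -34.33° eastward to +25.79°.

60.12°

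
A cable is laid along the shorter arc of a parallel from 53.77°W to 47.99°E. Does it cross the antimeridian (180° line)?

No

Signed shortest Δλ = ((47.99 − -53.77 + 180) mod 360) − 180 = 101.76°.
Going east by 101.76° from -53.77° reaches +47.99° without touching 180°.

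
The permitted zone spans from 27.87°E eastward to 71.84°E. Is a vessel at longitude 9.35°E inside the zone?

No

Band width going east from +27.87° to +71.84°: ((71.84 − 27.87) mod 360) = 43.97°.
Offset of +9.35° east of the west edge: ((9.35 − 27.87) mod 360) = 341.48°.
341.48° > 43.97° ⇒ outside.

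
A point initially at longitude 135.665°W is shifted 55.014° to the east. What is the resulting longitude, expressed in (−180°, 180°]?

80.651°W

Start at -135.665°; shift +55.014° → -80.651°.
-80.651° already lies in (−180°, 180°].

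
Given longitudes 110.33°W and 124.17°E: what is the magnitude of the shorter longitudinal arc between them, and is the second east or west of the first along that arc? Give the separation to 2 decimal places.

125.50° west

Raw difference: 124.17 − -110.33 = 234.5°.
Normalise into (−180°, 180°]: 234.5° − 360° = -125.5°.
Negative ⇒ the second point lies to the west; separation 125.50°.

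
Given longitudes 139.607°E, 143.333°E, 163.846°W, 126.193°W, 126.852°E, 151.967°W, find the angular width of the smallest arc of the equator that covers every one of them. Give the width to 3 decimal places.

106.955°

Sort the longitudes: -163.846°, -151.967°, -126.193°, +126.852°, +139.607°, +143.333°.
Eastward gaps between consecutive values (wrapping around): 11.879°, 25.774°, 253.045°, 12.755°, 3.726°, 52.821°.
Largest gap = 253.045° ⇒ minimal covering band is its complement: 360° − 253.045° = 106.955°.
Band runs from +126.852° eastward to -126.193°, crossing the antimeridian.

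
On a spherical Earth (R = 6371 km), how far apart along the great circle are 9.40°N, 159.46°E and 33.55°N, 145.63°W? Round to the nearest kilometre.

6198 km

Δλ = -145.63 − 159.46 = -305.09°; wrapped into (−180°, 180°]: 54.91°.
Δφ = 33.55 − 9.40 = 24.15°.
a = sin²(Δφ/2) + cos φ₁ · cos φ₂ · sin²(Δλ/2) = 0.218538.
c = 2·atan2(√a, √(1−a)) = 0.97288 rad → d = 6371·c ≈ 6198.20 km.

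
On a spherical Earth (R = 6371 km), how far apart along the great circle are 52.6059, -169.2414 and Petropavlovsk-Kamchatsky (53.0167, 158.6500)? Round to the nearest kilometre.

Δλ = 158.6500 − -169.2414 = 327.8914°; wrapped into (−180°, 180°]: -32.1086°.
Δφ = 53.0167 − 52.6059 = 0.4108°.
a = sin²(Δφ/2) + cos φ₁ · cos φ₂ · sin²(Δλ/2) = 0.027953.
c = 2·atan2(√a, √(1−a)) = 0.33596 rad → d = 6371·c ≈ 2140.42 km.

2140 km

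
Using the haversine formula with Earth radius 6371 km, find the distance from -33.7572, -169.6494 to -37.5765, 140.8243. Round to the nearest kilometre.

4443 km

Δλ = 140.8243 − -169.6494 = 310.4737°; wrapped into (−180°, 180°]: -49.5263°.
Δφ = -37.5765 − -33.7572 = -3.8193°.
a = sin²(Δφ/2) + cos φ₁ · cos φ₂ · sin²(Δλ/2) = 0.116718.
c = 2·atan2(√a, √(1−a)) = 0.69732 rad → d = 6371·c ≈ 4442.64 km.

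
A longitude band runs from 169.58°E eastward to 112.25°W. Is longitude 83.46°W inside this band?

Band width going east from +169.58° to -112.25°: ((-112.25 − 169.58) mod 360) = 78.17°.
Offset of -83.46° east of the west edge: ((-83.46 − 169.58) mod 360) = 106.96°.
106.96° > 78.17° ⇒ outside.

No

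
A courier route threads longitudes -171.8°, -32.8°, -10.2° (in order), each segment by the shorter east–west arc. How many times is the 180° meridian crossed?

Leg 1: -171.8° → -32.8°, shortest Δλ = 139.0° (east) — does not cross 180°.
Leg 2: -32.8° → -10.2°, shortest Δλ = 22.6° (east) — does not cross 180°.
Total crossings: 0.

0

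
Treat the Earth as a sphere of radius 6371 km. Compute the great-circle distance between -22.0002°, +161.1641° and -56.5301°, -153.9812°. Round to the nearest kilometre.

5287 km

Δλ = -153.9812 − 161.1641 = -315.1453°; wrapped into (−180°, 180°]: 44.8547°.
Δφ = -56.5301 − -22.0002 = -34.5299°.
a = sin²(Δφ/2) + cos φ₁ · cos φ₂ · sin²(Δλ/2) = 0.162511.
c = 2·atan2(√a, √(1−a)) = 0.82986 rad → d = 6371·c ≈ 5287.05 km.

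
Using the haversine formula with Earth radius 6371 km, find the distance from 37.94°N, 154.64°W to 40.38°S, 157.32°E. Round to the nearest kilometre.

Δλ = 157.32 − -154.64 = 311.96°; wrapped into (−180°, 180°]: -48.04°.
Δφ = -40.38 − 37.94 = -78.32°.
a = sin²(Δφ/2) + cos φ₁ · cos φ₂ · sin²(Δλ/2) = 0.498321.
c = 2·atan2(√a, √(1−a)) = 1.56744 rad → d = 6371·c ≈ 9986.15 km.

9986 km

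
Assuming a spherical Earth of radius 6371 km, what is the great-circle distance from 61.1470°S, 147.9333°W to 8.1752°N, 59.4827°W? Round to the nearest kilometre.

Δλ = -59.4827 − -147.9333 = 88.4506°.
Δφ = 8.1752 − -61.1470 = 69.3222°.
a = sin²(Δφ/2) + cos φ₁ · cos φ₂ · sin²(Δλ/2) = 0.555816.
c = 2·atan2(√a, √(1−a)) = 1.68266 rad → d = 6371·c ≈ 10720.24 km.

10720 km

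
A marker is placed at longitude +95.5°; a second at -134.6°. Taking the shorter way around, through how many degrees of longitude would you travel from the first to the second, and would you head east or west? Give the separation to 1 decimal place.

Raw difference: -134.6 − 95.5 = -230.1°.
Normalise into (−180°, 180°]: -230.1° + 360° = 129.9°.
Positive ⇒ the second point lies to the east; separation 129.9°.

129.9° east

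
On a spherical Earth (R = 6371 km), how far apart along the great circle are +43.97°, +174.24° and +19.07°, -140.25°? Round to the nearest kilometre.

5036 km

Δλ = -140.25 − 174.24 = -314.49°; wrapped into (−180°, 180°]: 45.51°.
Δφ = 19.07 − 43.97 = -24.90°.
a = sin²(Δφ/2) + cos φ₁ · cos φ₂ · sin²(Δλ/2) = 0.148242.
c = 2·atan2(√a, √(1−a)) = 0.79046 rad → d = 6371·c ≈ 5036.04 km.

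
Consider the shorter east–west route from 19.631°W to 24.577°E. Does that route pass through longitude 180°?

No

Signed shortest Δλ = ((24.577 − -19.631 + 180) mod 360) − 180 = 44.208°.
Going east by 44.208° from -19.631° reaches +24.577° without touching 180°.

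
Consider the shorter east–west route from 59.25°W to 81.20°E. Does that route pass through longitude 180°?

No

Signed shortest Δλ = ((81.20 − -59.25 + 180) mod 360) − 180 = 140.45°.
Going east by 140.45° from -59.25° reaches +81.20° without touching 180°.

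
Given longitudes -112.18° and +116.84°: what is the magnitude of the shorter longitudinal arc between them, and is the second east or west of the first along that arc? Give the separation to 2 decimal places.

Raw difference: 116.84 − -112.18 = 229.02°.
Normalise into (−180°, 180°]: 229.02° − 360° = -130.98°.
Negative ⇒ the second point lies to the west; separation 130.98°.

130.98° west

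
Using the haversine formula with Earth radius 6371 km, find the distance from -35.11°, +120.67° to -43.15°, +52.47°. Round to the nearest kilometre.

5788 km

Δλ = 52.47 − 120.67 = -68.20°.
Δφ = -43.15 − -35.11 = -8.04°.
a = sin²(Δφ/2) + cos φ₁ · cos φ₂ · sin²(Δλ/2) = 0.192505.
c = 2·atan2(√a, √(1−a)) = 0.90842 rad → d = 6371·c ≈ 5787.56 km.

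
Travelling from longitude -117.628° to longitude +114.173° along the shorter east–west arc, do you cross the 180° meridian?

Naïve |114.173 − -117.628| = 231.801° > 180°, so the shorter arc goes the other way round — across 180°.
Signed shortest Δλ = ((114.173 − -117.628 + 180) mod 360) − 180 = -128.199°.
Going west by 128.199° from -117.628° passes through 180° before reaching +114.173°.

Yes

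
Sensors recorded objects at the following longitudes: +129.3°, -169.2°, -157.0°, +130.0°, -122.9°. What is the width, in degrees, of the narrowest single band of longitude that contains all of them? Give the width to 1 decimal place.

Sort the longitudes: -169.2°, -157.0°, -122.9°, +129.3°, +130.0°.
Eastward gaps between consecutive values (wrapping around): 12.2°, 34.1°, 252.2°, 0.7°, 60.8°.
Largest gap = 252.2° ⇒ minimal covering band is its complement: 360° − 252.2° = 107.8°.
Band runs from +129.3° eastward to -122.9°, crossing the antimeridian.

107.8°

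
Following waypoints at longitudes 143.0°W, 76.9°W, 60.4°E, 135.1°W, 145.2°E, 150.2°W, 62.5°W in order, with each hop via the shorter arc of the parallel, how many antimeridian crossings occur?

3

Leg 1: -143.0° → -76.9°, shortest Δλ = 66.1° (east) — does not cross 180°.
Leg 2: -76.9° → +60.4°, shortest Δλ = 137.3° (east) — does not cross 180°.
Leg 3: +60.4° → -135.1°, shortest Δλ = 164.5° (east) — crosses 180°.
Leg 4: -135.1° → +145.2°, shortest Δλ = -79.7° (west) — crosses 180°.
Leg 5: +145.2° → -150.2°, shortest Δλ = 64.6° (east) — crosses 180°.
Leg 6: -150.2° → -62.5°, shortest Δλ = 87.7° (east) — does not cross 180°.
Total crossings: 3.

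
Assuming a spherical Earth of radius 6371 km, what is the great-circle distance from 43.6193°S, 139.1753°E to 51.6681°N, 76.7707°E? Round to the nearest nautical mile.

Δλ = 76.7707 − 139.1753 = -62.4046°.
Δφ = 51.6681 − -43.6193 = 95.2874°.
a = sin²(Δφ/2) + cos φ₁ · cos φ₂ · sin²(Δλ/2) = 0.666581.
c = 2·atan2(√a, √(1−a)) = 1.91045 rad → d = 6371·c ≈ 12171.49 km ≈ 6572.08 nmi.

6572 nmi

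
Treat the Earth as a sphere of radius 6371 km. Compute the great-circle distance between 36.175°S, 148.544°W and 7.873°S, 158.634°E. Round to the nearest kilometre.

Δλ = 158.634 − -148.544 = 307.178°; wrapped into (−180°, 180°]: -52.822°.
Δφ = -7.873 − -36.175 = 28.302°.
a = sin²(Δφ/2) + cos φ₁ · cos φ₂ · sin²(Δλ/2) = 0.217975.
c = 2·atan2(√a, √(1−a)) = 0.97151 rad → d = 6371·c ≈ 6189.52 km.

6190 km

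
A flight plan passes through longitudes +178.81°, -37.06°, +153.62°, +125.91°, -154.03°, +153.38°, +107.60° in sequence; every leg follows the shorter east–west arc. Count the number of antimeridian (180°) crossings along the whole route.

Leg 1: +178.81° → -37.06°, shortest Δλ = 144.13° (east) — crosses 180°.
Leg 2: -37.06° → +153.62°, shortest Δλ = -169.32° (west) — crosses 180°.
Leg 3: +153.62° → +125.91°, shortest Δλ = -27.71° (west) — does not cross 180°.
Leg 4: +125.91° → -154.03°, shortest Δλ = 80.06° (east) — crosses 180°.
Leg 5: -154.03° → +153.38°, shortest Δλ = -52.59° (west) — crosses 180°.
Leg 6: +153.38° → +107.60°, shortest Δλ = -45.78° (west) — does not cross 180°.
Total crossings: 4.

4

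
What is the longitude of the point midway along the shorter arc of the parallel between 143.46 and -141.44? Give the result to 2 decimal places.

-178.99°

Signed shortest Δλ from +143.46° to -141.44° is +75.10°.
Midpoint longitude = +143.46° + (+75.10°)/2 = +143.46° + 37.55° = +181.01°.
Normalise into (−180°, 180°]: -178.99°.
(The naïve average (+143.46 + -141.44)/2 = 1.01° is on the wrong side of the globe.)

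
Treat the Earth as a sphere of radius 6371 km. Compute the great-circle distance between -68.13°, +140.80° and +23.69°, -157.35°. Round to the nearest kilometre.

Δλ = -157.35 − 140.80 = -298.15°; wrapped into (−180°, 180°]: 61.85°.
Δφ = 23.69 − -68.13 = 91.82°.
a = sin²(Δφ/2) + cos φ₁ · cos φ₂ · sin²(Δλ/2) = 0.605971.
c = 2·atan2(√a, √(1−a)) = 1.78436 rad → d = 6371·c ≈ 11368.14 km.

11368 km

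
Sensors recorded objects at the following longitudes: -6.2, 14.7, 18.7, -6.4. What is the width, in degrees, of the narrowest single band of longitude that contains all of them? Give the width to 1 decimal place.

Sort the longitudes: -6.4°, -6.2°, +14.7°, +18.7°.
Eastward gaps between consecutive values (wrapping around): 0.2°, 20.9°, 4.0°, 334.9°.
Largest gap = 334.9° ⇒ minimal covering band is its complement: 360° − 334.9° = 25.1°.
Band runs from -6.4° eastward to +18.7°.

25.1°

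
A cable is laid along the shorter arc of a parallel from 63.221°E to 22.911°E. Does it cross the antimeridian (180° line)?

No

Signed shortest Δλ = ((22.911 − 63.221 + 180) mod 360) − 180 = -40.31°.
Going west by 40.31° from +63.221° reaches +22.911° without touching 180°.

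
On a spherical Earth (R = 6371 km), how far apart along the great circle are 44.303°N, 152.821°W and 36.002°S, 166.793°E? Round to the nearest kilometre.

Δλ = 166.793 − -152.821 = 319.614°; wrapped into (−180°, 180°]: -40.386°.
Δφ = -36.002 − 44.303 = -80.305°.
a = sin²(Δφ/2) + cos φ₁ · cos φ₂ · sin²(Δλ/2) = 0.484783.
c = 2·atan2(√a, √(1−a)) = 1.54036 rad → d = 6371·c ≈ 9813.62 km.

9814 km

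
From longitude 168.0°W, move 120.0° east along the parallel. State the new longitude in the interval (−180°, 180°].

48.0°W

Start at -168.0°; shift +120.0° → -48.0°.
-48.0° already lies in (−180°, 180°].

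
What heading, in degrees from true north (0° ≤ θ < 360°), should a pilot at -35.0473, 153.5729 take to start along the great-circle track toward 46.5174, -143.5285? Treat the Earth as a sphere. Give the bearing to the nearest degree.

38°

Δλ = -143.5285 − 153.5729 = -297.1014°; wrapped into (−180°, 180°]: 62.8986°.
θ = atan2( sin Δλ · cos φ₂ , cos φ₁ · sin φ₂ − sin φ₁ · cos φ₂ · cos Δλ )
  = atan2(0.61258, 0.77404) = 38.358° → normalised to [0°, 360°): 38.358°.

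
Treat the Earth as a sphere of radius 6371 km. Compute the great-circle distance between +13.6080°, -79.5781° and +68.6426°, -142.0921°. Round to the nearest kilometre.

Δλ = -142.0921 − -79.5781 = -62.5140°.
Δφ = 68.6426 − 13.6080 = 55.0346°.
a = sin²(Δφ/2) + cos φ₁ · cos φ₂ · sin²(Δλ/2) = 0.308758.
c = 2·atan2(√a, √(1−a)) = 1.17831 rad → d = 6371·c ≈ 7507.03 km.

7507 km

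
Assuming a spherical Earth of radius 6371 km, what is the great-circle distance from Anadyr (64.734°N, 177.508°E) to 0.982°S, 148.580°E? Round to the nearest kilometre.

Δλ = 148.580 − 177.508 = -28.928°.
Δφ = -0.982 − 64.734 = -65.716°.
a = sin²(Δφ/2) + cos φ₁ · cos φ₂ · sin²(Δλ/2) = 0.320994.
c = 2·atan2(√a, √(1−a)) = 1.20466 rad → d = 6371·c ≈ 7674.88 km.

7675 km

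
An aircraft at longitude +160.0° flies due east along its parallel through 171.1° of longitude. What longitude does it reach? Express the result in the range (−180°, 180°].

-28.9°

Start at +160.0°; shift +171.1° → +331.1°.
+331.1° lies outside (−180°, 180°]; subtract 360° → -28.9°.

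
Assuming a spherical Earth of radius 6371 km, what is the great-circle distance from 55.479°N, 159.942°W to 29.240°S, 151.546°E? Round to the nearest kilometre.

10485 km

Δλ = 151.546 − -159.942 = 311.488°; wrapped into (−180°, 180°]: -48.512°.
Δφ = -29.240 − 55.479 = -84.719°.
a = sin²(Δφ/2) + cos φ₁ · cos φ₂ · sin²(Δλ/2) = 0.537436.
c = 2·atan2(√a, √(1−a)) = 1.64574 rad → d = 6371·c ≈ 10484.99 km.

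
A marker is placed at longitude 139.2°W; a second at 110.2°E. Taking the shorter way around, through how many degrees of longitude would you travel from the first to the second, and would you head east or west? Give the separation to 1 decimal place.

110.6° west

Raw difference: 110.2 − -139.2 = 249.4°.
Normalise into (−180°, 180°]: 249.4° − 360° = -110.6°.
Negative ⇒ the second point lies to the west; separation 110.6°.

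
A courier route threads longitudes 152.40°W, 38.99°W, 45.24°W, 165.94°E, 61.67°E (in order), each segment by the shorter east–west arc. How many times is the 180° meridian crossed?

1

Leg 1: -152.40° → -38.99°, shortest Δλ = 113.41° (east) — does not cross 180°.
Leg 2: -38.99° → -45.24°, shortest Δλ = -6.25° (west) — does not cross 180°.
Leg 3: -45.24° → +165.94°, shortest Δλ = -148.82° (west) — crosses 180°.
Leg 4: +165.94° → +61.67°, shortest Δλ = -104.27° (west) — does not cross 180°.
Total crossings: 1.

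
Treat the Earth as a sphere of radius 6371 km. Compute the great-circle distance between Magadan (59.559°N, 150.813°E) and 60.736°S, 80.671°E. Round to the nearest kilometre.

14668 km

Δλ = 80.671 − 150.813 = -70.142°.
Δφ = -60.736 − 59.559 = -120.295°.
a = sin²(Δφ/2) + cos φ₁ · cos φ₂ · sin²(Δλ/2) = 0.833995.
c = 2·atan2(√a, √(1−a)) = 2.30230 rad → d = 6371·c ≈ 14667.96 km.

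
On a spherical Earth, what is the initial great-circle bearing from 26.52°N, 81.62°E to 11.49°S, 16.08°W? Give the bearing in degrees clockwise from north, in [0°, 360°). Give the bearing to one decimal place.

Δλ = -16.08 − 81.62 = -97.70°.
θ = atan2( sin Δλ · cos φ₂ , cos φ₁ · sin φ₂ − sin φ₁ · cos φ₂ · cos Δλ )
  = atan2(-0.97112, -0.11961) = -97.022° → normalised to [0°, 360°): 262.978°.

263.0°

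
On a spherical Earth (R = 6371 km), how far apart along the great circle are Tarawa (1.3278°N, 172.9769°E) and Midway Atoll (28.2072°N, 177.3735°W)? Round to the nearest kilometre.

3160 km

Δλ = -177.3735 − 172.9769 = -350.3504°; wrapped into (−180°, 180°]: 9.6496°.
Δφ = 28.2072 − 1.3278 = 26.8794°.
a = sin²(Δφ/2) + cos φ₁ · cos φ₂ · sin²(Δλ/2) = 0.060252.
c = 2·atan2(√a, √(1−a)) = 0.49600 rad → d = 6371·c ≈ 3159.99 km.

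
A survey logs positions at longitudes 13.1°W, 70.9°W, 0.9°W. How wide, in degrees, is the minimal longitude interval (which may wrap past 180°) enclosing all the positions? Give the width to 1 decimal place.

70.0°

Sort the longitudes: -70.9°, -13.1°, -0.9°.
Eastward gaps between consecutive values (wrapping around): 57.8°, 12.2°, 290.0°.
Largest gap = 290.0° ⇒ minimal covering band is its complement: 360° − 290.0° = 70.0°.
Band runs from -70.9° eastward to -0.9°.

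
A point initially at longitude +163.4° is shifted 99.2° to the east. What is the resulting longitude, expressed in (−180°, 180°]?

Start at +163.4°; shift +99.2° → +262.6°.
+262.6° lies outside (−180°, 180°]; subtract 360° → -97.4°.

-97.4°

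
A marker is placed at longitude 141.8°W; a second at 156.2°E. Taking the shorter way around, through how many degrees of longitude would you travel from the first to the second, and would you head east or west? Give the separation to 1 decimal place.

62.0° west

Raw difference: 156.2 − -141.8 = 298.0°.
Normalise into (−180°, 180°]: 298.0° − 360° = -62.0°.
Negative ⇒ the second point lies to the west; separation 62.0°.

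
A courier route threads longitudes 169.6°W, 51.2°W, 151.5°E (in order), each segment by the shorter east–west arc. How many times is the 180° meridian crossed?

Leg 1: -169.6° → -51.2°, shortest Δλ = 118.4° (east) — does not cross 180°.
Leg 2: -51.2° → +151.5°, shortest Δλ = -157.3° (west) — crosses 180°.
Total crossings: 1.

1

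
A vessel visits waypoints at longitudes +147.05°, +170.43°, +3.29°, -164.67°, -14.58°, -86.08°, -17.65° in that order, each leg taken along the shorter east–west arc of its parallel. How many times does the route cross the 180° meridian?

Leg 1: +147.05° → +170.43°, shortest Δλ = 23.38° (east) — does not cross 180°.
Leg 2: +170.43° → +3.29°, shortest Δλ = -167.14° (west) — does not cross 180°.
Leg 3: +3.29° → -164.67°, shortest Δλ = -167.96° (west) — does not cross 180°.
Leg 4: -164.67° → -14.58°, shortest Δλ = 150.09° (east) — does not cross 180°.
Leg 5: -14.58° → -86.08°, shortest Δλ = -71.5° (west) — does not cross 180°.
Leg 6: -86.08° → -17.65°, shortest Δλ = 68.43° (east) — does not cross 180°.
Total crossings: 0.

0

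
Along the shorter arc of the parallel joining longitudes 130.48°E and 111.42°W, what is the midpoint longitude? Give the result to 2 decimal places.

170.47°W

Signed shortest Δλ from +130.48° to -111.42° is +118.10°.
Midpoint longitude = +130.48° + (+118.10°)/2 = +130.48° + 59.05° = +189.53°.
Normalise into (−180°, 180°]: -170.47°.
(The naïve average (+130.48 + -111.42)/2 = 9.53° is on the wrong side of the globe.)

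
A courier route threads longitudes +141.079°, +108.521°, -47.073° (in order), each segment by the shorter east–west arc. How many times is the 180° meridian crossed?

Leg 1: +141.079° → +108.521°, shortest Δλ = -32.558° (west) — does not cross 180°.
Leg 2: +108.521° → -47.073°, shortest Δλ = -155.594° (west) — does not cross 180°.
Total crossings: 0.

0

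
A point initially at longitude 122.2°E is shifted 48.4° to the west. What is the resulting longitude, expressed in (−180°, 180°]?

Start at +122.2°; shift −48.4° → +73.8°.
+73.8° already lies in (−180°, 180°].

73.8°E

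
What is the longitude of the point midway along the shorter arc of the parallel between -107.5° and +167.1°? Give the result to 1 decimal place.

-150.2°

Signed shortest Δλ from -107.5° to +167.1° is -85.4°.
Midpoint longitude = -107.5° + (-85.4°)/2 = -107.5° − 42.7° = -150.2°.
(The naïve average (-107.5 + +167.1)/2 = 29.8° is on the wrong side of the globe.)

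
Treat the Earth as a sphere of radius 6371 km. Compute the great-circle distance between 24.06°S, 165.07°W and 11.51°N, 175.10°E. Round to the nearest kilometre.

Δλ = 175.10 − -165.07 = 340.17°; wrapped into (−180°, 180°]: -19.83°.
Δφ = 11.51 − -24.06 = 35.57°.
a = sin²(Δφ/2) + cos φ₁ · cos φ₂ · sin²(Δλ/2) = 0.119825.
c = 2·atan2(√a, √(1−a)) = 0.70695 rad → d = 6371·c ≈ 4503.95 km.

4504 km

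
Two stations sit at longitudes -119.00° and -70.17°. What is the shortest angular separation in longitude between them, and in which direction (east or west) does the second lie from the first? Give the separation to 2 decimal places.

48.83° east

Raw difference: -70.17 − -119.00 = 48.83°.
Normalise into (−180°, 180°]: 48.83° stays 48.83°.
Positive ⇒ the second point lies to the east; separation 48.83°.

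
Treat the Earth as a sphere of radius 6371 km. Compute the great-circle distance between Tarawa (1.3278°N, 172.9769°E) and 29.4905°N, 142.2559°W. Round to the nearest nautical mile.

3062 nmi

Δλ = -142.2559 − 172.9769 = -315.2328°; wrapped into (−180°, 180°]: 44.7672°.
Δφ = 29.4905 − 1.3278 = 28.1627°.
a = sin²(Δφ/2) + cos φ₁ · cos φ₂ · sin²(Δλ/2) = 0.185385.
c = 2·atan2(√a, √(1−a)) = 0.89024 rad → d = 6371·c ≈ 5671.69 km ≈ 3062.47 nmi.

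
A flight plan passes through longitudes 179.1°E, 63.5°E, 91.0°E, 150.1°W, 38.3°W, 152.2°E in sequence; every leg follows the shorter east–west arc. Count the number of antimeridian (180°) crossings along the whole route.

Leg 1: +179.1° → +63.5°, shortest Δλ = -115.6° (west) — does not cross 180°.
Leg 2: +63.5° → +91.0°, shortest Δλ = 27.5° (east) — does not cross 180°.
Leg 3: +91.0° → -150.1°, shortest Δλ = 118.9° (east) — crosses 180°.
Leg 4: -150.1° → -38.3°, shortest Δλ = 111.8° (east) — does not cross 180°.
Leg 5: -38.3° → +152.2°, shortest Δλ = -169.5° (west) — crosses 180°.
Total crossings: 2.

2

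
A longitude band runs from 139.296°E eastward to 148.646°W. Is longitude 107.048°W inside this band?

Band width going east from +139.296° to -148.646°: ((-148.646 − 139.296) mod 360) = 72.058°.
Offset of -107.048° east of the west edge: ((-107.048 − 139.296) mod 360) = 113.656°.
113.656° > 72.058° ⇒ outside.

No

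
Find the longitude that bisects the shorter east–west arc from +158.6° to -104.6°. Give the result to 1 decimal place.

-153.0°

Signed shortest Δλ from +158.6° to -104.6° is +96.8°.
Midpoint longitude = +158.6° + (+96.8°)/2 = +158.6° + 48.4° = +207.0°.
Normalise into (−180°, 180°]: -153.0°.
(The naïve average (+158.6 + -104.6)/2 = 27.0° is on the wrong side of the globe.)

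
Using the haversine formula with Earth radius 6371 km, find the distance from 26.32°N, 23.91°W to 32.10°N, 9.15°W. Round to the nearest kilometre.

1568 km

Δλ = -9.15 − -23.91 = 14.76°.
Δφ = 32.10 − 26.32 = 5.78°.
a = sin²(Δφ/2) + cos φ₁ · cos φ₂ · sin²(Δλ/2) = 0.015070.
c = 2·atan2(√a, √(1−a)) = 0.24614 rad → d = 6371·c ≈ 1568.16 km.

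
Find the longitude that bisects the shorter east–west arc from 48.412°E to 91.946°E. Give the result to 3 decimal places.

70.179°E

Signed shortest Δλ from +48.412° to +91.946° is +43.534°.
Midpoint longitude = +48.412° + (+43.534°)/2 = +48.412° + 21.767° = +70.179°.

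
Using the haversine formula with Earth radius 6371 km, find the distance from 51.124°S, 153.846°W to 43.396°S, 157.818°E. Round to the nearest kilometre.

Δλ = 157.818 − -153.846 = 311.664°; wrapped into (−180°, 180°]: -48.336°.
Δφ = -43.396 − -51.124 = 7.728°.
a = sin²(Δφ/2) + cos φ₁ · cos φ₂ · sin²(Δλ/2) = 0.080985.
c = 2·atan2(√a, √(1−a)) = 0.57713 rad → d = 6371·c ≈ 3676.92 km.

3677 km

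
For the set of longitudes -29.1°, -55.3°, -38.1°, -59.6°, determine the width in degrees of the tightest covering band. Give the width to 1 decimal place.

30.5°

Sort the longitudes: -59.6°, -55.3°, -38.1°, -29.1°.
Eastward gaps between consecutive values (wrapping around): 4.3°, 17.2°, 9.0°, 329.5°.
Largest gap = 329.5° ⇒ minimal covering band is its complement: 360° − 329.5° = 30.5°.
Band runs from -59.6° eastward to -29.1°.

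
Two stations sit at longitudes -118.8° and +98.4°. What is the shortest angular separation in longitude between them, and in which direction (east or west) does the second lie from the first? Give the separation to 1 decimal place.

142.8° west

Raw difference: 98.4 − -118.8 = 217.2°.
Normalise into (−180°, 180°]: 217.2° − 360° = -142.8°.
Negative ⇒ the second point lies to the west; separation 142.8°.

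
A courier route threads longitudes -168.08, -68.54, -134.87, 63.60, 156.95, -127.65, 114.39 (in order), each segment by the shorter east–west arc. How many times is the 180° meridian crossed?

Leg 1: -168.08° → -68.54°, shortest Δλ = 99.54° (east) — does not cross 180°.
Leg 2: -68.54° → -134.87°, shortest Δλ = -66.33° (west) — does not cross 180°.
Leg 3: -134.87° → +63.60°, shortest Δλ = -161.53° (west) — crosses 180°.
Leg 4: +63.60° → +156.95°, shortest Δλ = 93.35° (east) — does not cross 180°.
Leg 5: +156.95° → -127.65°, shortest Δλ = 75.4° (east) — crosses 180°.
Leg 6: -127.65° → +114.39°, shortest Δλ = -117.96° (west) — crosses 180°.
Total crossings: 3.

3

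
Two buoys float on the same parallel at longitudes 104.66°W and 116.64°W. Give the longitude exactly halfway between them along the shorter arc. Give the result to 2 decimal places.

110.65°W

Signed shortest Δλ from -104.66° to -116.64° is -11.98°.
Midpoint longitude = -104.66° + (-11.98°)/2 = -104.66° − 5.99° = -110.65°.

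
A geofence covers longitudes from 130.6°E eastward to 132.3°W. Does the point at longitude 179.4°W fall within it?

Band width going east from +130.6° to -132.3°: ((-132.3 − 130.6) mod 360) = 97.1°.
Offset of -179.4° east of the west edge: ((-179.4 − 130.6) mod 360) = 50.0°.
50.0° ≤ 97.1° ⇒ inside.

Yes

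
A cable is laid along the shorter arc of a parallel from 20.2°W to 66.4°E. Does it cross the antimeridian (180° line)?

Signed shortest Δλ = ((66.4 − -20.2 + 180) mod 360) − 180 = 86.6°.
Going east by 86.6° from -20.2° reaches +66.4° without touching 180°.

No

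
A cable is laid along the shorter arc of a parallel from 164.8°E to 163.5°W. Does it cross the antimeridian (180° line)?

Naïve |-163.5 − 164.8| = 328.3° > 180°, so the shorter arc goes the other way round — across 180°.
Signed shortest Δλ = ((-163.5 − 164.8 + 180) mod 360) − 180 = 31.7°.
Going east by 31.7° from +164.8° passes through 180° before reaching -163.5°.

Yes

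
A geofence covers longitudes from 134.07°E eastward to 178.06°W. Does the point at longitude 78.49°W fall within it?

No

Band width going east from +134.07° to -178.06°: ((-178.06 − 134.07) mod 360) = 47.87°.
Offset of -78.49° east of the west edge: ((-78.49 − 134.07) mod 360) = 147.44°.
147.44° > 47.87° ⇒ outside.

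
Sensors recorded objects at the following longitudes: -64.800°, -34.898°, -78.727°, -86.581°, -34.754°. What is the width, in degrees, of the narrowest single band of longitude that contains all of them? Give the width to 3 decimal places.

51.827°

Sort the longitudes: -86.581°, -78.727°, -64.800°, -34.898°, -34.754°.
Eastward gaps between consecutive values (wrapping around): 7.854°, 13.927°, 29.902°, 0.144°, 308.173°.
Largest gap = 308.173° ⇒ minimal covering band is its complement: 360° − 308.173° = 51.827°.
Band runs from -86.581° eastward to -34.754°.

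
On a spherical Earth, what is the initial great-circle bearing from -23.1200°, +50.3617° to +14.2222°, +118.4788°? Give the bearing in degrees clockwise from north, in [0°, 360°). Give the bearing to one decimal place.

67.8°

Δλ = 118.4788 − 50.3617 = 68.1171°.
θ = atan2( sin Δλ · cos φ₂ , cos φ₁ · sin φ₂ − sin φ₁ · cos φ₂ · cos Δλ )
  = atan2(0.89951, 0.36781) = 67.760° → normalised to [0°, 360°): 67.760°.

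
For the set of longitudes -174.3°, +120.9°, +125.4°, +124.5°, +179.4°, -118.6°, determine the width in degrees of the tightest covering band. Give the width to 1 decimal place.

120.5°

Sort the longitudes: -174.3°, -118.6°, +120.9°, +124.5°, +125.4°, +179.4°.
Eastward gaps between consecutive values (wrapping around): 55.7°, 239.5°, 3.6°, 0.9°, 54.0°, 6.3°.
Largest gap = 239.5° ⇒ minimal covering band is its complement: 360° − 239.5° = 120.5°.
Band runs from +120.9° eastward to -118.6°, crossing the antimeridian.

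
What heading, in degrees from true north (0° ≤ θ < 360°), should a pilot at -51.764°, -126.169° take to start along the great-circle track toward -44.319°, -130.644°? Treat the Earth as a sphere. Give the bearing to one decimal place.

336.4°

Δλ = -130.644 − -126.169 = -4.475°.
θ = atan2( sin Δλ · cos φ₂ , cos φ₁ · sin φ₂ − sin φ₁ · cos φ₂ · cos Δλ )
  = atan2(-0.05582, 0.12786) = -23.586° → normalised to [0°, 360°): 336.414°.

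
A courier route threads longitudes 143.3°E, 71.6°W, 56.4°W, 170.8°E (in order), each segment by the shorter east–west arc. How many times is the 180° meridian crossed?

2

Leg 1: +143.3° → -71.6°, shortest Δλ = 145.1° (east) — crosses 180°.
Leg 2: -71.6° → -56.4°, shortest Δλ = 15.2° (east) — does not cross 180°.
Leg 3: -56.4° → +170.8°, shortest Δλ = -132.8° (west) — crosses 180°.
Total crossings: 2.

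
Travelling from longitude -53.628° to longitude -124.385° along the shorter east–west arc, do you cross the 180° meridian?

Signed shortest Δλ = ((-124.385 − -53.628 + 180) mod 360) − 180 = -70.757°.
Going west by 70.757° from -53.628° reaches -124.385° without touching 180°.

No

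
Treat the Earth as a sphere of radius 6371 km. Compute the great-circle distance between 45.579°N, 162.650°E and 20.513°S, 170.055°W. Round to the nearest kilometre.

7850 km

Δλ = -170.055 − 162.650 = -332.705°; wrapped into (−180°, 180°]: 27.295°.
Δφ = -20.513 − 45.579 = -66.092°.
a = sin²(Δφ/2) + cos φ₁ · cos φ₂ · sin²(Δλ/2) = 0.333860.
c = 2·atan2(√a, √(1−a)) = 1.23208 rad → d = 6371·c ≈ 7849.57 km.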